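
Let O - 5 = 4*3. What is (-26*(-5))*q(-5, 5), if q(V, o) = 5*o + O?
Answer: 5460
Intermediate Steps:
O = 17 (O = 5 + 4*3 = 5 + 12 = 17)
q(V, o) = 17 + 5*o (q(V, o) = 5*o + 17 = 17 + 5*o)
(-26*(-5))*q(-5, 5) = (-26*(-5))*(17 + 5*5) = 130*(17 + 25) = 130*42 = 5460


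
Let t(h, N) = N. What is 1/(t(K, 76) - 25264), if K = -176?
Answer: -1/25188 ≈ -3.9701e-5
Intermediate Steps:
1/(t(K, 76) - 25264) = 1/(76 - 25264) = 1/(-25188) = -1/25188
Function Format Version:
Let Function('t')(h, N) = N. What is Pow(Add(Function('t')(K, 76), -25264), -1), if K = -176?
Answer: Rational(-1, 25188) ≈ -3.9701e-5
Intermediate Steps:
Pow(Add(Function('t')(K, 76), -25264), -1) = Pow(Add(76, -25264), -1) = Pow(-25188, -1) = Rational(-1, 25188)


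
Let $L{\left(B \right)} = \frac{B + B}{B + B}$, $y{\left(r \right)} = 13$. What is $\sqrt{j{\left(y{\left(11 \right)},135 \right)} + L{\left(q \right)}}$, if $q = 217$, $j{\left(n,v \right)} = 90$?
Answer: $\sqrt{91} \approx 9.5394$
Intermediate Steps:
$L{\left(B \right)} = 1$ ($L{\left(B \right)} = \frac{2 B}{2 B} = 2 B \frac{1}{2 B} = 1$)
$\sqrt{j{\left(y{\left(11 \right)},135 \right)} + L{\left(q \right)}} = \sqrt{90 + 1} = \sqrt{91}$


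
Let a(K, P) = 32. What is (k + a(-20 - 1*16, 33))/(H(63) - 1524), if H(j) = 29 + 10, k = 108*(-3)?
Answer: 292/1485 ≈ 0.19663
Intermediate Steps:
k = -324
H(j) = 39
(k + a(-20 - 1*16, 33))/(H(63) - 1524) = (-324 + 32)/(39 - 1524) = -292/(-1485) = -292*(-1/1485) = 292/1485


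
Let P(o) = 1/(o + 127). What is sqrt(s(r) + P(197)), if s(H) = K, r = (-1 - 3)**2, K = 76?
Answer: 5*sqrt(985)/18 ≈ 8.7180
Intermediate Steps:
r = 16 (r = (-4)**2 = 16)
s(H) = 76
P(o) = 1/(127 + o)
sqrt(s(r) + P(197)) = sqrt(76 + 1/(127 + 197)) = sqrt(76 + 1/324) = sqrt(24625/324) = 5*sqrt(985)/18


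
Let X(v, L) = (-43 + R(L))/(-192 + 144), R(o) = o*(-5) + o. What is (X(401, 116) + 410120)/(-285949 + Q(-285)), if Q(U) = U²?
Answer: -6562089/3275584 ≈ -2.0033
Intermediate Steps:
R(o) = -4*o (R(o) = -5*o + o = -4*o)
X(v, L) = 43/48 + L/12 (X(v, L) = (-43 - 4*L)/(-192 + 144) = (-43 - 4*L)/(-48) = (-43 - 4*L)*(-1/48) = 43/48 + L/12)
(X(401, 116) + 410120)/(-285949 + Q(-285)) = ((43/48 + (1/12)*116) + 410120)/(-285949 + (-285)²) = ((43/48 + 29/3) + 410120)/(-285949 + 81225) = (169/16 + 410120)/(-204724) = (6562089/16)*(-1/204724) = -6562089/3275584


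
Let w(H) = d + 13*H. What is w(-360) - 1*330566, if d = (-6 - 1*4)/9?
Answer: -3017224/9 ≈ -3.3525e+5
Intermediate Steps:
d = -10/9 (d = (-6 - 4)*(⅑) = -10*⅑ = -10/9 ≈ -1.1111)
w(H) = -10/9 + 13*H
w(-360) - 1*330566 = (-10/9 + 13*(-360)) - 1*330566 = (-10/9 - 4680) - 330566 = -42130/9 - 330566 = -3017224/9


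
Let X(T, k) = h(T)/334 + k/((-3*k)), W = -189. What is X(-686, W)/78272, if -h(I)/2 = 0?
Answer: -1/234816 ≈ -4.2587e-6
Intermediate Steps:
h(I) = 0 (h(I) = -2*0 = 0)
X(T, k) = -⅓ (X(T, k) = 0/334 + k/((-3*k)) = 0*(1/334) + k*(-1/(3*k)) = 0 - ⅓ = -⅓)
X(-686, W)/78272 = -⅓/78272 = -⅓*1/78272 = -1/234816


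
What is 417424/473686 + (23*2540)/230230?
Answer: 269078834/237079843 ≈ 1.1350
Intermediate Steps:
417424/473686 + (23*2540)/230230 = 417424*(1/473686) + 58420*(1/230230) = 208712/236843 + 254/1001 = 269078834/237079843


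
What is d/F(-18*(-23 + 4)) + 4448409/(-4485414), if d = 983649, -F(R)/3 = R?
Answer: -6457071730/6728121 ≈ -959.71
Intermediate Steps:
F(R) = -3*R
d/F(-18*(-23 + 4)) + 4448409/(-4485414) = 983649/((-(-54)*(-23 + 4))) + 4448409/(-4485414) = 983649/((-(-54)*(-19))) + 4448409*(-1/4485414) = 983649/((-3*342)) - 1482803/1495138 = 983649/(-1026) - 1482803/1495138 = 983649*(-1/1026) - 1482803/1495138 = -17257/18 - 1482803/1495138 = -6457071730/6728121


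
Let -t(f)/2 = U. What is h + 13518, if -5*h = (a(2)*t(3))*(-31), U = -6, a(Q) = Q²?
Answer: 69078/5 ≈ 13816.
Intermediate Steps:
t(f) = 12 (t(f) = -2*(-6) = 12)
h = 1488/5 (h = -2²*12*(-31)/5 = -4*12*(-31)/5 = -48*(-31)/5 = -⅕*(-1488) = 1488/5 ≈ 297.60)
h + 13518 = 1488/5 + 13518 = 69078/5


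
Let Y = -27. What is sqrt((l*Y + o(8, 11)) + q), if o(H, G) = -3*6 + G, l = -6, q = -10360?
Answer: I*sqrt(10205) ≈ 101.02*I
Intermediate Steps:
o(H, G) = -18 + G
sqrt((l*Y + o(8, 11)) + q) = sqrt((-6*(-27) + (-18 + 11)) - 10360) = sqrt((162 - 7) - 10360) = sqrt(155 - 10360) = sqrt(-10205) = I*sqrt(10205)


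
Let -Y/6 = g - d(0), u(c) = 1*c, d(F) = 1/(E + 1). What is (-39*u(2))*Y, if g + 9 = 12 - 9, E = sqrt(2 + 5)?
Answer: -2730 - 78*sqrt(7) ≈ -2936.4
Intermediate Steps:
E = sqrt(7) ≈ 2.6458
g = -6 (g = -9 + (12 - 9) = -9 + 3 = -6)
d(F) = 1/(1 + sqrt(7)) (d(F) = 1/(sqrt(7) + 1) = 1/(1 + sqrt(7)))
u(c) = c
Y = 35 + sqrt(7) (Y = -6*(-6 - (-1/6 + sqrt(7)/6)) = -6*(-6 + (1/6 - sqrt(7)/6)) = -6*(-35/6 - sqrt(7)/6) = 35 + sqrt(7) ≈ 37.646)
(-39*u(2))*Y = (-39*2)*(35 + sqrt(7)) = -78*(35 + sqrt(7)) = -2730 - 78*sqrt(7)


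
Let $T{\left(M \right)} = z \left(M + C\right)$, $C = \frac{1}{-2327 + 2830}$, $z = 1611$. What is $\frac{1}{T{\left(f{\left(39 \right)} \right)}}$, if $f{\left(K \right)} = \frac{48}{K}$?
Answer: $\frac{6539}{12986271} \approx 0.00050353$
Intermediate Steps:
$C = \frac{1}{503} \approx 0.0019881$
$T{\left(M \right)} = \frac{1611}{503} + 1611 M$ ($T{\left(M \right)} = 1611 \left(M + \frac{1}{503}\right) = 1611 \left(\frac{1}{503} + M\right) = \frac{1611}{503} + 1611 M$)
$\frac{1}{T{\left(f{\left(39 \right)} \right)}} = \frac{1}{\frac{1611}{503} + 1611 \cdot \frac{48}{39}} = \frac{1}{\frac{1611}{503} + 1611 \cdot 48 \cdot \frac{1}{39}} = \frac{1}{\frac{1611}{503} + 1611 \cdot \frac{16}{13}} = \frac{1}{\frac{1611}{503} + \frac{25776}{13}} = \frac{1}{\frac{12986271}{6539}} = \frac{6539}{12986271}$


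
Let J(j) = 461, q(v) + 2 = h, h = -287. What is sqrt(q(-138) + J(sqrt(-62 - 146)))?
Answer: 2*sqrt(43) ≈ 13.115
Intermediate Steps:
q(v) = -289 (q(v) = -2 - 287 = -289)
sqrt(q(-138) + J(sqrt(-62 - 146))) = sqrt(-289 + 461) = sqrt(172) = 2*sqrt(43)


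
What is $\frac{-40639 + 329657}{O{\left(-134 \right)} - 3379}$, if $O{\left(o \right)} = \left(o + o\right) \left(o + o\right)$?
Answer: $\frac{289018}{68445} \approx 4.2226$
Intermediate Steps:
$O{\left(o \right)} = 4 o^{2}$ ($O{\left(o \right)} = 2 o 2 o = 4 o^{2}$)
$\frac{-40639 + 329657}{O{\left(-134 \right)} - 3379} = \frac{-40639 + 329657}{4 \left(-134\right)^{2} - 3379} = \frac{289018}{4 \cdot 17956 - 3379} = \frac{289018}{71824 - 3379} = \frac{289018}{68445}$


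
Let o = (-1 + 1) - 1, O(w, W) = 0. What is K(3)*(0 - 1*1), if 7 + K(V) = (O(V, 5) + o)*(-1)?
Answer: 6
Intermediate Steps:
o = -1 (o = 0 - 1 = -1)
K(V) = -6 (K(V) = -7 + (0 - 1)*(-1) = -7 - 1*(-1) = -7 + 1 = -6)
K(3)*(0 - 1*1) = -6*(0 - 1*1) = -6*(0 - 1) = -6*(-1) = 6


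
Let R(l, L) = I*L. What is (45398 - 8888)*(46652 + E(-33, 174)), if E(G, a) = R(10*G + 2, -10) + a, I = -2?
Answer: 1710347460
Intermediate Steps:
R(l, L) = -2*L
E(G, a) = 20 + a (E(G, a) = -2*(-10) + a = 20 + a)
(45398 - 8888)*(46652 + E(-33, 174)) = (45398 - 8888)*(46652 + (20 + 174)) = 36510*(46652 + 194) = 36510*46846 = 1710347460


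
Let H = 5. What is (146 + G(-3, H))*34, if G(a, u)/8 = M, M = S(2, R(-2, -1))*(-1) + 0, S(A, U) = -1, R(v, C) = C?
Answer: 5236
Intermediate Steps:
M = 1 (M = -1*(-1) + 0 = 1 + 0 = 1)
G(a, u) = 8 (G(a, u) = 8*1 = 8)
(146 + G(-3, H))*34 = (146 + 8)*34 = 154*34 = 5236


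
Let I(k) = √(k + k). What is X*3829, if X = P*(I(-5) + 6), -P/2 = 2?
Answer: -91896 - 15316*I*√10 ≈ -91896.0 - 48433.0*I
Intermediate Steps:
P = -4 (P = -2*2 = -4)
I(k) = √2*√k (I(k) = √(2*k) = √2*√k)
X = -24 - 4*I*√10 (X = -4*(√2*√(-5) + 6) = -4*(√2*(I*√5) + 6) = -4*(I*√10 + 6) = -4*(6 + I*√10) = -24 - 4*I*√10 ≈ -24.0 - 12.649*I)
X*3829 = (-24 - 4*I*√10)*3829 = -91896 - 15316*I*√10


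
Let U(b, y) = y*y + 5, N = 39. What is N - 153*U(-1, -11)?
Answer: -19239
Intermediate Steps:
U(b, y) = 5 + y² (U(b, y) = y² + 5 = 5 + y²)
N - 153*U(-1, -11) = 39 - 153*(5 + (-11)²) = 39 - 153*(5 + 121) = 39 - 153*126 = 39 - 19278 = -19239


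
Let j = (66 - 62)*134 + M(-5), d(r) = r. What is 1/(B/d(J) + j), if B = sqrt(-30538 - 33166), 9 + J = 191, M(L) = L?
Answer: 4397211/2334934967 - 91*I*sqrt(15926)/2334934967 ≈ 0.0018832 - 4.9184e-6*I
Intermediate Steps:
J = 182 (J = -9 + 191 = 182)
B = 2*I*sqrt(15926) (B = sqrt(-63704) = 2*I*sqrt(15926) ≈ 252.4*I)
j = 531 (j = (66 - 62)*134 - 5 = 4*134 - 5 = 536 - 5 = 531)
1/(B/d(J) + j) = 1/((2*I*sqrt(15926))/182 + 531) = 1/((2*I*sqrt(15926))*(1/182) + 531) = 1/(I*sqrt(15926)/91 + 531) = 1/(531 + I*sqrt(15926)/91)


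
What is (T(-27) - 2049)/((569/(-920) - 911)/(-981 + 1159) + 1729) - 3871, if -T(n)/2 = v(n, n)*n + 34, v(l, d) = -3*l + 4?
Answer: -1092387422241/282302351 ≈ -3869.6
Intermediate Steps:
v(l, d) = 4 - 3*l
T(n) = -68 - 2*n*(4 - 3*n) (T(n) = -2*((4 - 3*n)*n + 34) = -2*(n*(4 - 3*n) + 34) = -2*(34 + n*(4 - 3*n)) = -68 - 2*n*(4 - 3*n))
(T(-27) - 2049)/((569/(-920) - 911)/(-981 + 1159) + 1729) - 3871 = ((-68 + 2*(-27)*(-4 + 3*(-27))) - 2049)/((569/(-920) - 911)/(-981 + 1159) + 1729) - 3871 = ((-68 + 2*(-27)*(-4 - 81)) - 2049)/((569*(-1/920) - 911)/178 + 1729) - 3871 = ((-68 + 2*(-27)*(-85)) - 2049)/((-569/920 - 911)*(1/178) + 1729) - 3871 = ((-68 + 4590) - 2049)/(-838689/920*1/178 + 1729) - 3871 = (4522 - 2049)/(-838689/163760 + 1729) - 3871 = 2473/(282302351/163760) - 3871 = 2473*(163760/282302351) - 3871 = 404978480/282302351 - 3871 = -1092387422241/282302351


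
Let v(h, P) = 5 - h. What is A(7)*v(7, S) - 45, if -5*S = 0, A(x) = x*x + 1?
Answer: -145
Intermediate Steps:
A(x) = 1 + x² (A(x) = x² + 1 = 1 + x²)
S = 0 (S = -⅕*0 = 0)
A(7)*v(7, S) - 45 = (1 + 7²)*(5 - 1*7) - 45 = (1 + 49)*(5 - 7) - 45 = 50*(-2) - 45 = -100 - 45 = -145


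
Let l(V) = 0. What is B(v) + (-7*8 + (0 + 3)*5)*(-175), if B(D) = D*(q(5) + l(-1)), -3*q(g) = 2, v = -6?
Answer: 7179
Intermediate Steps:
q(g) = -⅔ (q(g) = -⅓*2 = -⅔)
B(D) = -2*D/3 (B(D) = D*(-⅔ + 0) = D*(-⅔) = -2*D/3)
B(v) + (-7*8 + (0 + 3)*5)*(-175) = -⅔*(-6) + (-7*8 + (0 + 3)*5)*(-175) = 4 + (-56 + 3*5)*(-175) = 4 + (-56 + 15)*(-175) = 4 - 41*(-175) = 4 + 7175 = 7179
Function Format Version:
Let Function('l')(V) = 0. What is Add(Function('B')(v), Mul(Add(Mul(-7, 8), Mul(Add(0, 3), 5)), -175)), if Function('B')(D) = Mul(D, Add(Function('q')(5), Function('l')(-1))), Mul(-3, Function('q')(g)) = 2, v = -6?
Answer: 7179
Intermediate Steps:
Function('q')(g) = Rational(-2, 3) (Function('q')(g) = Mul(Rational(-1, 3), 2) = Rational(-2, 3))
Function('B')(D) = Mul(Rational(-2, 3), D) (Function('B')(D) = Mul(D, Add(Rational(-2, 3), 0)) = Mul(D, Rational(-2, 3)) = Mul(Rational(-2, 3), D))
Add(Function('B')(v), Mul(Add(Mul(-7, 8), Mul(Add(0, 3), 5)), -175)) = Add(Mul(Rational(-2, 3), -6), Mul(Add(Mul(-7, 8), Mul(Add(0, 3), 5)), -175)) = Add(4, Mul(Add(-56, Mul(3, 5)), -175)) = Add(4, Mul(Add(-56, 15), -175)) = Add(4, Mul(-41, -175)) = Add(4, 7175) = 7179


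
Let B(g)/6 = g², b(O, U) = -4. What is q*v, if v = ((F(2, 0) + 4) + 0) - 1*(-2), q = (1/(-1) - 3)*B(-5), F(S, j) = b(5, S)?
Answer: -1200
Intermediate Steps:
F(S, j) = -4
B(g) = 6*g²
q = -600 (q = (1/(-1) - 3)*(6*(-5)²) = (-1 - 3)*(6*25) = -4*150 = -600)
v = 2 (v = ((-4 + 4) + 0) - 1*(-2) = (0 + 0) + 2 = 0 + 2 = 2)
q*v = -600*2 = -1200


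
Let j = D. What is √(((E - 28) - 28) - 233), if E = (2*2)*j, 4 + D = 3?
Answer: I*√293 ≈ 17.117*I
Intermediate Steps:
D = -1 (D = -4 + 3 = -1)
j = -1
E = -4 (E = (2*2)*(-1) = 4*(-1) = -4)
√(((E - 28) - 28) - 233) = √(((-4 - 28) - 28) - 233) = √((-32 - 28) - 233) = √(-60 - 233) = √(-293) = I*√293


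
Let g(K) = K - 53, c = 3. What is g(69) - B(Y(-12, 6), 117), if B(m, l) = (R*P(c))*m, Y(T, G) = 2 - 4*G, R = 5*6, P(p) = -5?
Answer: -3284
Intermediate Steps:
R = 30
g(K) = -53 + K
B(m, l) = -150*m (B(m, l) = (30*(-5))*m = -150*m)
g(69) - B(Y(-12, 6), 117) = (-53 + 69) - (-150)*(2 - 4*6) = 16 - (-150)*(2 - 24) = 16 - (-150)*(-22) = 16 - 1*3300 = 16 - 3300 = -3284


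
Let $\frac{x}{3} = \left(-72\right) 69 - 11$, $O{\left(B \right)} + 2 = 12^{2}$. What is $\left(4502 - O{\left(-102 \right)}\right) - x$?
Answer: $19297$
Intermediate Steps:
$O{\left(B \right)} = 142$ ($O{\left(B \right)} = -2 + 12^{2} = -2 + 144 = 142$)
$x = -14937$ ($x = 3 \left(\left(-72\right) 69 - 11\right) = 3 \left(-4968 + \left(-25 + 14\right)\right) = 3 \left(-4968 - 11\right) = 3 \left(-4979\right) = -14937$)
$\left(4502 - O{\left(-102 \right)}\right) - x = \left(4502 - 142\right) - -14937 = \left(4502 - 142\right) + 14937 = 4360 + 14937 = 19297$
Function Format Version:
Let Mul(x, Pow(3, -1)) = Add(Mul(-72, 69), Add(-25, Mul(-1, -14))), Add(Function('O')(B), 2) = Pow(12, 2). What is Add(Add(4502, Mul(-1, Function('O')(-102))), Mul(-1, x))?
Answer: 19297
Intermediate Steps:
Function('O')(B) = 142 (Function('O')(B) = Add(-2, Pow(12, 2)) = Add(-2, 144) = 142)
x = -14937 (x = Mul(3, Add(Mul(-72, 69), Add(-25, Mul(-1, -14)))) = Mul(3, Add(-4968, Add(-25, 14))) = Mul(3, Add(-4968, -11)) = Mul(3, -4979) = -14937)
Add(Add(4502, Mul(-1, Function('O')(-102))), Mul(-1, x)) = Add(Add(4502, Mul(-1, 142)), Mul(-1, -14937)) = Add(Add(4502, -142), 14937) = Add(4360, 14937) = 19297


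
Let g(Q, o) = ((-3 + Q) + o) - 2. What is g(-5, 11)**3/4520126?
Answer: 1/4520126 ≈ 2.2123e-7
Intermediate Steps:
g(Q, o) = -5 + Q + o (g(Q, o) = (-3 + Q + o) - 2 = -5 + Q + o)
g(-5, 11)**3/4520126 = (-5 - 5 + 11)**3/4520126 = 1**3*(1/4520126) = 1*(1/4520126) = 1/4520126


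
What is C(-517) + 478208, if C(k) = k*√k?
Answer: 478208 - 517*I*√517 ≈ 4.7821e+5 - 11755.0*I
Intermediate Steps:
C(k) = k^(3/2)
C(-517) + 478208 = (-517)^(3/2) + 478208 = -517*I*√517 + 478208 = 478208 - 517*I*√517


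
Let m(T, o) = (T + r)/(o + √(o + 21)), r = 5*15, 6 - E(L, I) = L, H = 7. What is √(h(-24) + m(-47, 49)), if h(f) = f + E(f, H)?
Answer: √(322 + 6*√70)/√(49 + √70) ≈ 2.5472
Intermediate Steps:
E(L, I) = 6 - L
r = 75
m(T, o) = (75 + T)/(o + √(21 + o)) (m(T, o) = (T + 75)/(o + √(o + 21)) = (75 + T)/(o + √(21 + o)))
h(f) = 6 (h(f) = f + (6 - f) = 6)
√(h(-24) + m(-47, 49)) = √(6 + (75 - 47)/(49 + √(21 + 49))) = √(6 + 28/(49 + √70))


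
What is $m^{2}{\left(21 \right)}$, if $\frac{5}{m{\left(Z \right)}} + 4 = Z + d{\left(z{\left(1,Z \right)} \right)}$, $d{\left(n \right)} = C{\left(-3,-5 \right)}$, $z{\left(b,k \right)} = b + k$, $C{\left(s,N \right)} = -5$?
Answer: $\frac{25}{144} \approx 0.17361$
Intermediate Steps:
$d{\left(n \right)} = -5$
$m{\left(Z \right)} = \frac{5}{-9 + Z}$ ($m{\left(Z \right)} = \frac{5}{-4 + \left(Z - 5\right)} = \frac{5}{-4 + \left(-5 + Z\right)} = \frac{5}{-9 + Z}$)
$m^{2}{\left(21 \right)} = \left(\frac{5}{-9 + 21}\right)^{2} = \left(\frac{5}{12}\right)^{2} = \frac{25}{144}$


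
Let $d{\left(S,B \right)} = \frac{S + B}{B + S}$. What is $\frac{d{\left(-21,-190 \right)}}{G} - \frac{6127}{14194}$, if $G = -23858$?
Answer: $- \frac{242040}{560663} \approx -0.4317$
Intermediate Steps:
$d{\left(S,B \right)} = 1$ ($d{\left(S,B \right)} = \frac{B + S}{B + S} = 1$)
$\frac{d{\left(-21,-190 \right)}}{G} - \frac{6127}{14194} = 1 \frac{1}{-23858} - \frac{6127}{14194} = 1 \left(- \frac{1}{23858}\right) - \frac{6127}{14194} = - \frac{1}{23858} - \frac{6127}{14194} = - \frac{242040}{560663}$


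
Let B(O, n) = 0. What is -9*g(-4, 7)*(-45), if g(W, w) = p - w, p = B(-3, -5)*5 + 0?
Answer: -2835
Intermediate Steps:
p = 0 (p = 0*5 + 0 = 0 + 0 = 0)
g(W, w) = -w (g(W, w) = 0 - w = -w)
-9*g(-4, 7)*(-45) = -(-9)*7*(-45) = -9*(-7)*(-45) = 63*(-45) = -2835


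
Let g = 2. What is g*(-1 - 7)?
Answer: -16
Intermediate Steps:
g*(-1 - 7) = 2*(-1 - 7) = 2*(-8) = -16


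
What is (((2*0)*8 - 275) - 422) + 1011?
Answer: 314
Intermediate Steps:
(((2*0)*8 - 275) - 422) + 1011 = ((0*8 - 275) - 422) + 1011 = ((0 - 275) - 422) + 1011 = (-275 - 422) + 1011 = -697 + 1011 = 314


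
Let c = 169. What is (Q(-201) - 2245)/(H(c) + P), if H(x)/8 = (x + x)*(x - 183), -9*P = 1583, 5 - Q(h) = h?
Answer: 18351/342287 ≈ 0.053613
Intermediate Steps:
Q(h) = 5 - h
P = -1583/9 (P = -1/9*1583 = -1583/9 ≈ -175.89)
H(x) = 16*x*(-183 + x) (H(x) = 8*((x + x)*(x - 183)) = 8*((2*x)*(-183 + x)) = 8*(2*x*(-183 + x)) = 16*x*(-183 + x))
(Q(-201) - 2245)/(H(c) + P) = ((5 - 1*(-201)) - 2245)/(16*169*(-183 + 169) - 1583/9) = ((5 + 201) - 2245)/(16*169*(-14) - 1583/9) = (206 - 2245)/(-37856 - 1583/9) = -2039/(-342287/9) = -2039*(-9/342287) = 18351/342287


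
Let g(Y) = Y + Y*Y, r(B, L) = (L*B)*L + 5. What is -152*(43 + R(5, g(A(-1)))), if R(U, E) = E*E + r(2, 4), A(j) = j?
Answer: -12160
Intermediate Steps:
r(B, L) = 5 + B*L² (r(B, L) = (B*L)*L + 5 = B*L² + 5 = 5 + B*L²)
g(Y) = Y + Y²
R(U, E) = 37 + E² (R(U, E) = E*E + (5 + 2*4²) = E² + (5 + 2*16) = E² + (5 + 32) = E² + 37 = 37 + E²)
-152*(43 + R(5, g(A(-1)))) = -152*(43 + (37 + (-(1 - 1))²)) = -152*(43 + (37 + (-1*0)²)) = -152*(43 + (37 + 0²)) = -152*(43 + (37 + 0)) = -152*(43 + 37) = -152*80 = -12160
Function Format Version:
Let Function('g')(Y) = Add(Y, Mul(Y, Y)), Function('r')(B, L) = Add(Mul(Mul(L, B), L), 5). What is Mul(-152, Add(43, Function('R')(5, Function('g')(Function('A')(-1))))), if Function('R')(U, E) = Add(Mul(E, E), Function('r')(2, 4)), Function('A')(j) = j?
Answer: -12160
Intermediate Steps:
Function('r')(B, L) = Add(5, Mul(B, Pow(L, 2))) (Function('r')(B, L) = Add(Mul(Mul(B, L), L), 5) = Add(Mul(B, Pow(L, 2)), 5) = Add(5, Mul(B, Pow(L, 2))))
Function('g')(Y) = Add(Y, Pow(Y, 2))
Function('R')(U, E) = Add(37, Pow(E, 2)) (Function('R')(U, E) = Add(Mul(E, E), Add(5, Mul(2, Pow(4, 2)))) = Add(Pow(E, 2), Add(5, Mul(2, 16))) = Add(Pow(E, 2), Add(5, 32)) = Add(Pow(E, 2), 37) = Add(37, Pow(E, 2)))
Mul(-152, Add(43, Function('R')(5, Function('g')(Function('A')(-1))))) = Mul(-152, Add(43, Add(37, Pow(Mul(-1, Add(1, -1)), 2)))) = Mul(-152, Add(43, Add(37, Pow(Mul(-1, 0), 2)))) = Mul(-152, Add(43, Add(37, Pow(0, 2)))) = Mul(-152, Add(43, Add(37, 0))) = Mul(-152, Add(43, 37)) = Mul(-152, 80) = -12160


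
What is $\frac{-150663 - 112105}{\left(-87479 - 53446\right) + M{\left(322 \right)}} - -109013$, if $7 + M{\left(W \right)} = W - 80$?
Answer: $\frac{697150079}{6395} \approx 1.0901 \cdot 10^{5}$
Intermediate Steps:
$M{\left(W \right)} = -87 + W$ ($M{\left(W \right)} = -7 + \left(W - 80\right) = -7 + \left(-80 + W\right) = -87 + W$)
$\frac{-150663 - 112105}{\left(-87479 - 53446\right) + M{\left(322 \right)}} - -109013 = \frac{-150663 - 112105}{\left(-87479 - 53446\right) + \left(-87 + 322\right)} - -109013 = - \frac{262768}{-140925 + 235} + 109013 = - \frac{262768}{-140690} + 109013 = \left(-262768\right) \left(- \frac{1}{140690}\right) + 109013 = \frac{11944}{6395} + 109013 = \frac{697150079}{6395}$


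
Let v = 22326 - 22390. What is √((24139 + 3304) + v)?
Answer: √27379 ≈ 165.47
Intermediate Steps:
v = -64
√((24139 + 3304) + v) = √((24139 + 3304) - 64) = √(27443 - 64) = √27379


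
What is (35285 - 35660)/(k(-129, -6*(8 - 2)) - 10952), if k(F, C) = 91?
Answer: 375/10861 ≈ 0.034527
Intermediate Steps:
(35285 - 35660)/(k(-129, -6*(8 - 2)) - 10952) = (35285 - 35660)/(91 - 10952) = -375/(-10861) = -375*(-1/10861) = 375/10861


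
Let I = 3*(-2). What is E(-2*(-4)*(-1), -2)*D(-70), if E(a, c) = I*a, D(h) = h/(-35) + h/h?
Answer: 144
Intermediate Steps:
D(h) = 1 - h/35 (D(h) = h*(-1/35) + 1 = -h/35 + 1 = 1 - h/35)
I = -6
E(a, c) = -6*a
E(-2*(-4)*(-1), -2)*D(-70) = (-6*(-2*(-4))*(-1))*(1 - 1/35*(-70)) = (-48*(-1))*(1 + 2) = -6*(-8)*3 = 48*3 = 144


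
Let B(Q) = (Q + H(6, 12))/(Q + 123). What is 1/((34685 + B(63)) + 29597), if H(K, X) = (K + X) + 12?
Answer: 2/128565 ≈ 1.5556e-5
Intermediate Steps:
H(K, X) = 12 + K + X
B(Q) = (30 + Q)/(123 + Q) (B(Q) = (Q + (12 + 6 + 12))/(Q + 123) = (Q + 30)/(123 + Q) = (30 + Q)/(123 + Q))
1/((34685 + B(63)) + 29597) = 1/((34685 + (30 + 63)/(123 + 63)) + 29597) = 1/((34685 + 93/186) + 29597) = 1/((34685 + (1/186)*93) + 29597) = 1/((34685 + 1/2) + 29597) = 1/(69371/2 + 29597) = 1/(128565/2) = 2/128565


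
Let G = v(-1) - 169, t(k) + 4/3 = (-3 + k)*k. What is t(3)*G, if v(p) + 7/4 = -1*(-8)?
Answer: 217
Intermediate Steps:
v(p) = 25/4 (v(p) = -7/4 - 1*(-8) = -7/4 + 8 = 25/4)
t(k) = -4/3 + k*(-3 + k) (t(k) = -4/3 + (-3 + k)*k = -4/3 + k*(-3 + k))
G = -651/4 (G = 25/4 - 169 = -651/4 ≈ -162.75)
t(3)*G = (-4/3 + 3**2 - 3*3)*(-651/4) = (-4/3 + 9 - 9)*(-651/4) = -4/3*(-651/4) = 217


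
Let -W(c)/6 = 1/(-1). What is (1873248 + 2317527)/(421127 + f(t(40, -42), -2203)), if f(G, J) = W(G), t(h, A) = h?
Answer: 4190775/421133 ≈ 9.9512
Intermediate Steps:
W(c) = 6 (W(c) = -6/(-1) = -6*(-1) = 6)
f(G, J) = 6
(1873248 + 2317527)/(421127 + f(t(40, -42), -2203)) = (1873248 + 2317527)/(421127 + 6) = 4190775/421133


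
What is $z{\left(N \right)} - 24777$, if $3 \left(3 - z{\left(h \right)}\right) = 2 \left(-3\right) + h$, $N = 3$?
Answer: $-24773$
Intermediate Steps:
$z{\left(h \right)} = 5 - \frac{h}{3}$ ($z{\left(h \right)} = 3 - \frac{2 \left(-3\right) + h}{3} = 3 - \frac{-6 + h}{3} = 3 - \left(-2 + \frac{h}{3}\right) = 5 - \frac{h}{3}$)
$z{\left(N \right)} - 24777 = \left(5 - 1\right) - 24777 = 4 - 24777 = -24773$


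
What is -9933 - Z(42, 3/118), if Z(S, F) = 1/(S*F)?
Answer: -625838/63 ≈ -9933.9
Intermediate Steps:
Z(S, F) = 1/(F*S)
-9933 - Z(42, 3/118) = -9933 - 1/((3/118)*42) = -9933 - 1/((3*(1/118))*42) = -9933 - 1/(3/118*42) = -9933 - 118/(3*42) = -9933 - 1*59/63 = -9933 - 59/63 = -625838/63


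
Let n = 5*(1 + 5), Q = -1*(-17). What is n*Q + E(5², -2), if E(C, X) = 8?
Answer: 518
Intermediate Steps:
Q = 17
n = 30 (n = 5*6 = 30)
n*Q + E(5², -2) = 30*17 + 8 = 510 + 8 = 518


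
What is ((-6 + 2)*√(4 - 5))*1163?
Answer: -4652*I ≈ -4652.0*I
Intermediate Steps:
((-6 + 2)*√(4 - 5))*1163 = -4*I*1163 = -4652*I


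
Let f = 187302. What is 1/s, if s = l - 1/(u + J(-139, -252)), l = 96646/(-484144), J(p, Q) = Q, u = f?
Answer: -22639783800/4519529611 ≈ -5.0093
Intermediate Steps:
u = 187302
l = -48323/242072 (l = 96646*(-1/484144) = -48323/242072 ≈ -0.19962)
s = -4519529611/22639783800 (s = -48323/242072 - 1/(187302 - 252) = -48323/242072 - 1/187050 = -4519529611/22639783800 ≈ -0.19963)
1/s = 1/(-4519529611/22639783800) = -22639783800/4519529611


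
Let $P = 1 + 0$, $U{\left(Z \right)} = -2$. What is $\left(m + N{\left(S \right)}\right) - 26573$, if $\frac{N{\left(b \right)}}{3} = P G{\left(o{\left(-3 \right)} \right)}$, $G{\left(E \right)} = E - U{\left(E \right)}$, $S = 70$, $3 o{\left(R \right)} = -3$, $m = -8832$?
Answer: $-35402$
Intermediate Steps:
$o{\left(R \right)} = -1$ ($o{\left(R \right)} = \frac{1}{3} \left(-3\right) = -1$)
$P = 1$
$G{\left(E \right)} = 2 + E$ ($G{\left(E \right)} = E - -2 = E + 2 = 2 + E$)
$N{\left(b \right)} = 3$ ($N{\left(b \right)} = 3 \cdot 1 \left(2 - 1\right) = 3 \cdot 1 \cdot 1 = 3 \cdot 1 = 3$)
$\left(m + N{\left(S \right)}\right) - 26573 = \left(-8832 + 3\right) - 26573 = -8829 - 26573 = -35402$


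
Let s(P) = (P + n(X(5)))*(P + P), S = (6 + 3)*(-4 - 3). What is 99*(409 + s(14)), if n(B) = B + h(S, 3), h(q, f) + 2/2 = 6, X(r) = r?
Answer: 107019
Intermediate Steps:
S = -63 (S = 9*(-7) = -63)
h(q, f) = 5 (h(q, f) = -1 + 6 = 5)
n(B) = 5 + B (n(B) = B + 5 = 5 + B)
s(P) = 2*P*(10 + P) (s(P) = (P + (5 + 5))*(P + P) = (P + 10)*(2*P) = (10 + P)*(2*P) = 2*P*(10 + P))
99*(409 + s(14)) = 99*(409 + 2*14*(10 + 14)) = 99*(409 + 2*14*24) = 99*(409 + 672) = 99*1081 = 107019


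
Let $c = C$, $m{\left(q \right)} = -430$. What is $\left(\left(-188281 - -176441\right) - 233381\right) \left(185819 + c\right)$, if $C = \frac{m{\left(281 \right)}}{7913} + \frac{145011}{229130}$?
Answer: $- \frac{2015061910769549193}{44222090} \approx -4.5567 \cdot 10^{10}$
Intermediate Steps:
$C = \frac{1048946143}{1813105690}$ ($C = - \frac{430}{7913} + \frac{145011}{229130} = \frac{1048946143}{1813105690} \approx 0.57854$)
$c = \frac{1048946143}{1813105690} \approx 0.57854$
$\left(\left(-188281 - -176441\right) - 233381\right) \left(185819 + c\right) = \left(\left(-188281 - -176441\right) - 233381\right) \left(185819 + \frac{1048946143}{1813105690}\right) = \left(\left(-188281 + 176441\right) - 233381\right) \frac{336910535156253}{1813105690} = \left(-11840 - 233381\right) \frac{336910535156253}{1813105690} = \left(-245221\right) \frac{336910535156253}{1813105690} = - \frac{2015061910769549193}{44222090}$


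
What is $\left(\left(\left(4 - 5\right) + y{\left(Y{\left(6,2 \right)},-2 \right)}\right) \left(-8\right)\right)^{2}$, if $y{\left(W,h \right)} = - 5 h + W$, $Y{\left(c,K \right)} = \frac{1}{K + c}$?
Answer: $5329$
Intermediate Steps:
$y{\left(W,h \right)} = W - 5 h$
$\left(\left(\left(4 - 5\right) + y{\left(Y{\left(6,2 \right)},-2 \right)}\right) \left(-8\right)\right)^{2} = \left(\left(\left(4 - 5\right) + \left(\frac{1}{2 + 6} - -10\right)\right) \left(-8\right)\right)^{2} = \left(\left(-1 + \left(\frac{1}{8} + 10\right)\right) \left(-8\right)\right)^{2} = \left(\left(-1 + \frac{81}{8}\right) \left(-8\right)\right)^{2} = \left(\frac{73}{8} \left(-8\right)\right)^{2} = \left(-73\right)^{2} = 5329$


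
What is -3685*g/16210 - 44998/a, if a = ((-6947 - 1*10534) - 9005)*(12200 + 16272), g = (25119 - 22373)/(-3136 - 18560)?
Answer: 47791662015985/1657589755929792 ≈ 0.028832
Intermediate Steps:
g = -1373/10848 (g = 2746/(-21696) = 2746*(-1/21696) = -1373/10848 ≈ -0.12657)
a = -754109392 (a = ((-6947 - 10534) - 9005)*28472 = (-17481 - 9005)*28472 = -26486*28472 = -754109392)
-3685*g/16210 - 44998/a = -3685/(16210/(-1373/10848)) - 44998/(-754109392) = -3685/(16210*(-10848/1373)) - 44998*(-1/754109392) = -3685/(-175846080/1373) + 22499/377054696 = -3685*(-1373/175846080) + 22499/377054696 = 1011901/35169216 + 22499/377054696 = 47791662015985/1657589755929792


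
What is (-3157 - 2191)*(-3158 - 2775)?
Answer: 31729684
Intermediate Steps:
(-3157 - 2191)*(-3158 - 2775) = -5348*(-5933) = 31729684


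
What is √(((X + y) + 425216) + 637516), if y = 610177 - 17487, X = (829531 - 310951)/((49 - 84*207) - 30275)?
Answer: 2*√234560683122262/23807 ≈ 1286.6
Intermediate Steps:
X = -259290/23807 (X = 518580/((49 - 17388) - 30275) = 518580/(-17339 - 30275) = 518580/(-47614) = 518580*(-1/47614) = -259290/23807 ≈ -10.891)
y = 592690
√(((X + y) + 425216) + 637516) = √(((-259290/23807 + 592690) + 425216) + 637516) = √((14109911540/23807 + 425216) + 637516) = √(24233028852/23807 + 637516) = √(39410372264/23807) = 2*√234560683122262/23807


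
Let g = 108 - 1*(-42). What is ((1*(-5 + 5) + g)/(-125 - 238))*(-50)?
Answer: 2500/121 ≈ 20.661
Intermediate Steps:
g = 150 (g = 108 + 42 = 150)
((1*(-5 + 5) + g)/(-125 - 238))*(-50) = ((1*(-5 + 5) + 150)/(-125 - 238))*(-50) = ((1*0 + 150)/(-363))*(-50) = ((0 + 150)*(-1/363))*(-50) = (150*(-1/363))*(-50) = -50/121*(-50) = 2500/121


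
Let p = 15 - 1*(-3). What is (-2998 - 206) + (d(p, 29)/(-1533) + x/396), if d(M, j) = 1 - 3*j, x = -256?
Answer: -162117022/50589 ≈ -3204.6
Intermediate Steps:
p = 18 (p = 15 + 3 = 18)
(-2998 - 206) + (d(p, 29)/(-1533) + x/396) = (-2998 - 206) + ((1 - 3*29)/(-1533) - 256/396) = -3204 + ((1 - 87)*(-1/1533) - 256*1/396) = -3204 + (-86*(-1/1533) - 64/99) = -3204 + (86/1533 - 64/99) = -3204 - 29866/50589 = -162117022/50589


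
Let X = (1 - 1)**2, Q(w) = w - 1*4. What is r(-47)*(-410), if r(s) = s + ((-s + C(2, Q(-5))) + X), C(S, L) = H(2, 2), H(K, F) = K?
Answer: -820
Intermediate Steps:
Q(w) = -4 + w (Q(w) = w - 4 = -4 + w)
X = 0 (X = 0**2 = 0)
C(S, L) = 2
r(s) = 2 (r(s) = s + ((-s + 2) + 0) = s + ((2 - s) + 0) = s + (2 - s) = 2)
r(-47)*(-410) = 2*(-410) = -820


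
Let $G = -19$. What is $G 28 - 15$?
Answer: $-547$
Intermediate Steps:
$G 28 - 15 = \left(-19\right) 28 - 15 = -532 - 15 = -547$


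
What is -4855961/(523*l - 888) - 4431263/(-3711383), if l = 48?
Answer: -17915023639255/89874850728 ≈ -199.33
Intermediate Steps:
-4855961/(523*l - 888) - 4431263/(-3711383) = -4855961/(523*48 - 888) - 4431263/(-3711383) = -4855961/(25104 - 888) - 4431263*(-1/3711383) = -4855961/24216 + 4431263/3711383 = -17915023639255/89874850728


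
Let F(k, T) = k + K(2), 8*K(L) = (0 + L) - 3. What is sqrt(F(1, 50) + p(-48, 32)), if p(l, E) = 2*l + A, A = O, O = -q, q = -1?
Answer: I*sqrt(1506)/4 ≈ 9.7018*I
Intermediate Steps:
K(L) = -3/8 + L/8 (K(L) = ((0 + L) - 3)/8 = (L - 3)/8 = (-3 + L)/8 = -3/8 + L/8)
O = 1 (O = -1*(-1) = 1)
A = 1
F(k, T) = -1/8 + k (F(k, T) = k + (-3/8 + (1/8)*2) = k + (-3/8 + 1/4) = k - 1/8 = -1/8 + k)
p(l, E) = 1 + 2*l (p(l, E) = 2*l + 1 = 1 + 2*l)
sqrt(F(1, 50) + p(-48, 32)) = sqrt((-1/8 + 1) + (1 + 2*(-48))) = sqrt(7/8 + (1 - 96)) = sqrt(7/8 - 95) = sqrt(-753/8) = I*sqrt(1506)/4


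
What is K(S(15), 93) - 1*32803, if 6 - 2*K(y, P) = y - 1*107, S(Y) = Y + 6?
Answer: -32757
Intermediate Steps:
S(Y) = 6 + Y
K(y, P) = 113/2 - y/2 (K(y, P) = 3 - (y - 1*107)/2 = 3 - (y - 107)/2 = 3 - (-107 + y)/2 = 3 + (107/2 - y/2) = 113/2 - y/2)
K(S(15), 93) - 1*32803 = (113/2 - (6 + 15)/2) - 1*32803 = (113/2 - ½*21) - 32803 = (113/2 - 21/2) - 32803 = 46 - 32803 = -32757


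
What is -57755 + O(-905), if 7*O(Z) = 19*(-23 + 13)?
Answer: -404475/7 ≈ -57782.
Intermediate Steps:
O(Z) = -190/7 (O(Z) = (19*(-23 + 13))/7 = (19*(-10))/7 = (1/7)*(-190) = -190/7)
-57755 + O(-905) = -57755 - 190/7 = -404475/7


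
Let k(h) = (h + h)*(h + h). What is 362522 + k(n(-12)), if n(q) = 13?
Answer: 363198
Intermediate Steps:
k(h) = 4*h² (k(h) = (2*h)*(2*h) = 4*h²)
362522 + k(n(-12)) = 362522 + 4*13² = 362522 + 4*169 = 362522 + 676 = 363198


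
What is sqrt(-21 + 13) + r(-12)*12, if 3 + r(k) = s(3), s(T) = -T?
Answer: -72 + 2*I*sqrt(2) ≈ -72.0 + 2.8284*I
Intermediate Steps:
r(k) = -6 (r(k) = -3 - 1*3 = -3 - 3 = -6)
sqrt(-21 + 13) + r(-12)*12 = sqrt(-21 + 13) - 6*12 = sqrt(-8) - 72 = 2*I*sqrt(2) - 72 = -72 + 2*I*sqrt(2)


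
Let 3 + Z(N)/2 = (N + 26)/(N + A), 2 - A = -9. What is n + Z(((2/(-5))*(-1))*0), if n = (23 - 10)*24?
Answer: 3418/11 ≈ 310.73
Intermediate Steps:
A = 11 (A = 2 - 1*(-9) = 2 + 9 = 11)
n = 312 (n = 13*24 = 312)
Z(N) = -6 + 2*(26 + N)/(11 + N) (Z(N) = -6 + 2*((N + 26)/(N + 11)) = -6 + 2*((26 + N)/(11 + N)) = -6 + 2*(26 + N)/(11 + N))
n + Z(((2/(-5))*(-1))*0) = 312 + 2*(-7 - 2*(2/(-5))*(-1)*0)/(11 + ((2/(-5))*(-1))*0) = 312 + 2*(-7 - 2*(2*(-⅕))*(-1)*0)/(11 + ((2*(-⅕))*(-1))*0) = 312 + 2*(-7 - 2*(-⅖*(-1))*0)/(11 - ⅖*(-1)*0) = 312 + 2*(-7 - 4*0/5)/(11 + (⅖)*0) = 312 + 2*(-7 - 2*0)/(11 + 0) = 312 + 2*(-7 + 0)/11 = 312 + 2*(1/11)*(-7) = 312 - 14/11 = 3418/11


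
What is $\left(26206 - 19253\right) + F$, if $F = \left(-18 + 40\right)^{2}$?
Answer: $7437$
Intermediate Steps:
$F = 484$ ($F = 22^{2} = 484$)
$\left(26206 - 19253\right) + F = \left(26206 - 19253\right) + 484 = 6953 + 484 = 7437$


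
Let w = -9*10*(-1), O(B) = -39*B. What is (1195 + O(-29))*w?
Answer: 209340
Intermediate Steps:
w = 90 (w = -90*(-1) = 90)
(1195 + O(-29))*w = (1195 - 39*(-29))*90 = (1195 + 1131)*90 = 2326*90 = 209340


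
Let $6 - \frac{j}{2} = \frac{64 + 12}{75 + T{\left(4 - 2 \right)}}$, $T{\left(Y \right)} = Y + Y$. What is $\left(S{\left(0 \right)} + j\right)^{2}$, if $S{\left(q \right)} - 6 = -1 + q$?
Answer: $\frac{1418481}{6241} \approx 227.28$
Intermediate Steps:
$S{\left(q \right)} = 5 + q$ ($S{\left(q \right)} = 6 + \left(-1 + q\right) = 5 + q$)
$T{\left(Y \right)} = 2 Y$
$j = \frac{796}{79}$ ($j = 12 - 2 \frac{64 + 12}{75 + 2 \left(4 - 2\right)} = 12 - 2 \frac{76}{75 + 2 \cdot 2} = 12 - 2 \frac{76}{75 + 4} = 12 - 2 \cdot \frac{76}{79} = 12 - 2 \cdot 76 \cdot \frac{1}{79} = 12 - \frac{152}{79} = \frac{796}{79} \approx 10.076$)
$\left(S{\left(0 \right)} + j\right)^{2} = \left(\left(5 + 0\right) + \frac{796}{79}\right)^{2} = \left(5 + \frac{796}{79}\right)^{2} = \left(\frac{1191}{79}\right)^{2} = \frac{1418481}{6241}$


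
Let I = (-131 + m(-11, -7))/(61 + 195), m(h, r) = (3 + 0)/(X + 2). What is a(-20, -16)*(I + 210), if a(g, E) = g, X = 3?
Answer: -67037/16 ≈ -4189.8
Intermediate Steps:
m(h, r) = 3/5 (m(h, r) = (3 + 0)/(3 + 2) = 3/5)
I = -163/320 (I = (-131 + 3/5)/(61 + 195) = -652/5/256 = -652/5*1/256 = -163/320 ≈ -0.50937)
a(-20, -16)*(I + 210) = -20*(-163/320 + 210) = -20*67037/320 = -67037/16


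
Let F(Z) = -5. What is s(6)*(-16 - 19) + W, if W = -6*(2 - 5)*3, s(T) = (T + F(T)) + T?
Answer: -191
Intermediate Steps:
s(T) = -5 + 2*T (s(T) = (T - 5) + T = (-5 + T) + T = -5 + 2*T)
W = 54 (W = -(-18)*3 = -6*(-9) = 54)
s(6)*(-16 - 19) + W = (-5 + 2*6)*(-16 - 19) + 54 = (-5 + 12)*(-35) + 54 = 7*(-35) + 54 = -245 + 54 = -191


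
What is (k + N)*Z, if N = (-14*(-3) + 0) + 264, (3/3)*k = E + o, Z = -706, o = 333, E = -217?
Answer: -297932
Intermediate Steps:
k = 116 (k = -217 + 333 = 116)
N = 306 (N = (42 + 0) + 264 = 42 + 264 = 306)
(k + N)*Z = (116 + 306)*(-706) = 422*(-706) = -297932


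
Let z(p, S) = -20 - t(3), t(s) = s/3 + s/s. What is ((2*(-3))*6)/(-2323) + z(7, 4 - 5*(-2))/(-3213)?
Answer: 166774/7463799 ≈ 0.022344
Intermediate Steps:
t(s) = 1 + s/3 (t(s) = s*(⅓) + 1 = s/3 + 1 = 1 + s/3)
z(p, S) = -22 (z(p, S) = -20 - (1 + (⅓)*3) = -20 - (1 + 1) = -20 - 1*2 = -20 - 2 = -22)
((2*(-3))*6)/(-2323) + z(7, 4 - 5*(-2))/(-3213) = ((2*(-3))*6)/(-2323) - 22/(-3213) = -6*6*(-1/2323) - 22*(-1/3213) = -36*(-1/2323) + 22/3213 = 36/2323 + 22/3213 = 166774/7463799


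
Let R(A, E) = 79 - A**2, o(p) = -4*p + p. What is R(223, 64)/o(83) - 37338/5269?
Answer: 84102896/437327 ≈ 192.31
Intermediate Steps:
o(p) = -3*p
R(223, 64)/o(83) - 37338/5269 = (79 - 1*223**2)/((-3*83)) - 37338/5269 = (79 - 1*49729)/(-249) - 37338*1/5269 = (79 - 49729)*(-1/249) - 37338/5269 = -49650*(-1/249) - 37338/5269 = 16550/83 - 37338/5269 = 84102896/437327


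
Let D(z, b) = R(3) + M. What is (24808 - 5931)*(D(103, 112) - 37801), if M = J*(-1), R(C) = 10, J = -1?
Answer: -713361830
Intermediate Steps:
M = 1 (M = -1*(-1) = 1)
D(z, b) = 11 (D(z, b) = 10 + 1 = 11)
(24808 - 5931)*(D(103, 112) - 37801) = (24808 - 5931)*(11 - 37801) = 18877*(-37790) = -713361830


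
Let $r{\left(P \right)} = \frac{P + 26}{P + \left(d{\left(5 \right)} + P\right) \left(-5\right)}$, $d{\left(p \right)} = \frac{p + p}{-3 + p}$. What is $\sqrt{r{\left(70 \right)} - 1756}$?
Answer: $\frac{2 i \sqrt{40845295}}{305} \approx 41.908 i$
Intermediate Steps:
$d{\left(p \right)} = \frac{2 p}{-3 + p}$
$r{\left(P \right)} = \frac{26 + P}{-25 - 4 P}$ ($r{\left(P \right)} = \frac{P + 26}{P + \left(2 \cdot 5 \frac{1}{-3 + 5} + P\right) \left(-5\right)} = \frac{26 + P}{P + \left(2 \cdot 5 \cdot \frac{1}{2} + P\right) \left(-5\right)} = \frac{26 + P}{P + \left(5 + P\right) \left(-5\right)} = \frac{26 + P}{P - \left(25 + 5 P\right)} = \frac{26 + P}{-25 - 4 P}$)
$\sqrt{r{\left(70 \right)} - 1756} = \sqrt{\frac{-26 - 70}{25 + 4 \cdot 70} - 1756} = \sqrt{\frac{-26 - 70}{25 + 280} - 1756} = \sqrt{\frac{1}{305} \left(-96\right) - 1756} = \sqrt{- \frac{96}{305} - 1756} = \sqrt{- \frac{535676}{305}} = \frac{2 i \sqrt{40845295}}{305}$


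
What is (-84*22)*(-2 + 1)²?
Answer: -1848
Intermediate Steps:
(-84*22)*(-2 + 1)² = -1848*(-1)² = -1848*1 = -1848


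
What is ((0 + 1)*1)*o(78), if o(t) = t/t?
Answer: 1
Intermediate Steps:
o(t) = 1
((0 + 1)*1)*o(78) = ((0 + 1)*1)*1 = (1*1)*1 = 1*1 = 1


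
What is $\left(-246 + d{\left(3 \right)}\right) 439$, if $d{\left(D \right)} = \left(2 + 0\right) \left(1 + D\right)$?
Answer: $-104482$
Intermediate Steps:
$d{\left(D \right)} = 2 + 2 D$ ($d{\left(D \right)} = 2 \left(1 + D\right) = 2 + 2 D$)
$\left(-246 + d{\left(3 \right)}\right) 439 = \left(-246 + \left(2 + 2 \cdot 3\right)\right) 439 = \left(-246 + \left(2 + 6\right)\right) 439 = \left(-246 + 8\right) 439 = \left(-238\right) 439 = -104482$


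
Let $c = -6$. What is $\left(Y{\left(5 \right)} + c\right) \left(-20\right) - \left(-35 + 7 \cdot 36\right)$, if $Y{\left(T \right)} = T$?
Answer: $-197$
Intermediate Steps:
$\left(Y{\left(5 \right)} + c\right) \left(-20\right) - \left(-35 + 7 \cdot 36\right) = \left(5 - 6\right) \left(-20\right) - \left(-35 + 7 \cdot 36\right) = \left(-1\right) \left(-20\right) - \left(-35 + 252\right) = 20 - 217 = -197$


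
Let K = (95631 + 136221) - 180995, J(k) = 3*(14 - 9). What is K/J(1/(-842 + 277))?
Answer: 50857/15 ≈ 3390.5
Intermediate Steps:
J(k) = 15 (J(k) = 3*5 = 15)
K = 50857 (K = 231852 - 180995 = 50857)
K/J(1/(-842 + 277)) = 50857/15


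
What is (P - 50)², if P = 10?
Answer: 1600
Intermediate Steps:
(P - 50)² = (10 - 50)² = (-40)² = 1600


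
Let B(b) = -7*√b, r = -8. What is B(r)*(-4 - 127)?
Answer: 1834*I*√2 ≈ 2593.7*I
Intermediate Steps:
B(r)*(-4 - 127) = (-14*I*√2)*(-4 - 127) = -14*I*√2*(-131) = 1834*I*√2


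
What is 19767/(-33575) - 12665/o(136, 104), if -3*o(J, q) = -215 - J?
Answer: -427540114/3928275 ≈ -108.84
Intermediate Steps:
o(J, q) = 215/3 + J/3 (o(J, q) = -(-215 - J)/3 = 215/3 + J/3)
19767/(-33575) - 12665/o(136, 104) = 19767/(-33575) - 12665/(215/3 + (⅓)*136) = 19767*(-1/33575) - 12665/(215/3 + 136/3) = -19767/33575 - 12665/117 = -427540114/3928275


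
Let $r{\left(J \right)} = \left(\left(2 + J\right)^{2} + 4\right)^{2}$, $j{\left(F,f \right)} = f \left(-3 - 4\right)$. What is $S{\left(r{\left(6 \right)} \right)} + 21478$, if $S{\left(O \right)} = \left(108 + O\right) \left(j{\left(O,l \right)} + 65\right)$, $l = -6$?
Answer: $527802$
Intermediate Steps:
$j{\left(F,f \right)} = - 7 f$ ($j{\left(F,f \right)} = f \left(-7\right) = - 7 f$)
$r{\left(J \right)} = \left(4 + \left(2 + J\right)^{2}\right)^{2}$
$S{\left(O \right)} = 11556 + 107 O$ ($S{\left(O \right)} = \left(108 + O\right) \left(\left(-7\right) \left(-6\right) + 65\right) = \left(108 + O\right) \left(42 + 65\right) = \left(108 + O\right) 107 = 11556 + 107 O$)
$S{\left(r{\left(6 \right)} \right)} + 21478 = \left(11556 + 107 \left(4 + \left(2 + 6\right)^{2}\right)^{2}\right) + 21478 = \left(11556 + 107 \left(4 + 8^{2}\right)^{2}\right) + 21478 = \left(11556 + 107 \left(4 + 64\right)^{2}\right) + 21478 = \left(11556 + 107 \cdot 68^{2}\right) + 21478 = \left(11556 + 107 \cdot 4624\right) + 21478 = \left(11556 + 494768\right) + 21478 = 506324 + 21478 = 527802$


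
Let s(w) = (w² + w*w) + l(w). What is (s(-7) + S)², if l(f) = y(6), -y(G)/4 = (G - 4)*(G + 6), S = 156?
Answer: 24964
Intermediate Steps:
y(G) = -4*(-4 + G)*(6 + G) (y(G) = -4*(G - 4)*(G + 6) = -4*(-4 + G)*(6 + G))
l(f) = -96 (l(f) = 96 - 8*6 - 4*6² = 96 - 48 - 4*36 = 96 - 48 - 144 = -96)
s(w) = -96 + 2*w² (s(w) = (w² + w*w) - 96 = (w² + w²) - 96 = 2*w² - 96 = -96 + 2*w²)
(s(-7) + S)² = ((-96 + 2*(-7)²) + 156)² = ((-96 + 2*49) + 156)² = ((-96 + 98) + 156)² = (2 + 156)² = 158² = 24964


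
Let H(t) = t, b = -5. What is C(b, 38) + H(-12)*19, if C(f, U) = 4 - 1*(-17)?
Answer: -207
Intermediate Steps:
C(f, U) = 21 (C(f, U) = 4 + 17 = 21)
C(b, 38) + H(-12)*19 = 21 - 12*19 = 21 - 228 = -207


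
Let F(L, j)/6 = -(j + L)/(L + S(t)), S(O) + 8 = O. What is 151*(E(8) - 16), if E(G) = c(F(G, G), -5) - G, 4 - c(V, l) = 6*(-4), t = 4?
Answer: 604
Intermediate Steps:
S(O) = -8 + O
F(L, j) = -6*(L + j)/(-4 + L) (F(L, j) = 6*(-(j + L)/(L + (-8 + 4))) = 6*(-(L + j)/(L - 4)) = 6*(-(L + j)/(-4 + L)) = -6*(L + j)/(-4 + L))
c(V, l) = 28 (c(V, l) = 4 - 6*(-4) = 4 - 1*(-24) = 4 + 24 = 28)
E(G) = 28 - G
151*(E(8) - 16) = 151*((28 - 1*8) - 16) = 151*((28 - 8) - 16) = 151*(20 - 16) = 151*4 = 604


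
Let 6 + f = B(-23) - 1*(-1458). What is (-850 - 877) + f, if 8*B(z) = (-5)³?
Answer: -2325/8 ≈ -290.63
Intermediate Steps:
B(z) = -125/8 (B(z) = (⅛)*(-5)³ = (⅛)*(-125) = -125/8)
f = 11491/8 (f = -6 + (-125/8 - 1*(-1458)) = -6 + (-125/8 + 1458) = -6 + 11539/8 = 11491/8 ≈ 1436.4)
(-850 - 877) + f = (-850 - 877) + 11491/8 = -1727 + 11491/8 = -2325/8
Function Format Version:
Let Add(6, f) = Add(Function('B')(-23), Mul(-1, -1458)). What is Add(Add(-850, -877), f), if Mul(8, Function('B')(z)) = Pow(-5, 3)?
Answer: Rational(-2325, 8) ≈ -290.63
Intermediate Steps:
Function('B')(z) = Rational(-125, 8) (Function('B')(z) = Mul(Rational(1, 8), Pow(-5, 3)) = Mul(Rational(1, 8), -125) = Rational(-125, 8))
f = Rational(11491, 8) (f = Add(-6, Add(Rational(-125, 8), Mul(-1, -1458))) = Add(-6, Add(Rational(-125, 8), 1458)) = Add(-6, Rational(11539, 8)) = Rational(11491, 8) ≈ 1436.4)
Add(Add(-850, -877), f) = Add(Add(-850, -877), Rational(11491, 8)) = Add(-1727, Rational(11491, 8)) = Rational(-2325, 8)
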